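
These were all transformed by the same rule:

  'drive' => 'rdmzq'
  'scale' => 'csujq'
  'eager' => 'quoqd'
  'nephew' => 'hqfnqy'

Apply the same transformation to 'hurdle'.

This is an affine cipher: with a=0,…,z=25, each position x becomes (25x+20) mod 26.
For hurdle: h(7)→25·7+20≡13=n; u(20)→25·20+20≡0=a; r(17)→25·17+20≡3=d; d(3)→25·3+20≡17=r; l(11)→25·11+20≡9=j; e(4)→25·4+20≡16=q (all mod 26).

nadrjq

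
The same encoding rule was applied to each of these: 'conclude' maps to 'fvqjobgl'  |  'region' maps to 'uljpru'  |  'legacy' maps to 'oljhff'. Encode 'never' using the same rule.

A repeating key of period 2 is used — shifts +3, +7 over and over.
For never: n+3=q, e+7=l, v+3=y, e+7=l, r+3=u.

qlylu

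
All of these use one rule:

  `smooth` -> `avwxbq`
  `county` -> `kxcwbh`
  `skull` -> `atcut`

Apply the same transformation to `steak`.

Shifts by position in smooth: pos 0: s→a (+8), pos 1: m→v (+9), pos 2: o→w (+8), pos 3: o→x (+9) — repeating every 2. It's a Vigenère-style cipher with numeric key [8,9]: position i shifts by key[i mod 2].
For steak: s+8=a, t+9=c, e+8=m, a+9=j, k+8=s.

acmjs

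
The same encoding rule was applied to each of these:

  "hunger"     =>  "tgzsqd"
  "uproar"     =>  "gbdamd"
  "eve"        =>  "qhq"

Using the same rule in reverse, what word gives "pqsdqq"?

Compare letters: h→t is +12, u→g is +12, n→z is +12 — a constant shift. This is a Caesar cipher with shift 12.
Undoing it on pqsdqq: p−12=d, q−12=e, s−12=g, d−12=r, q−12=e, q−12=e.

degree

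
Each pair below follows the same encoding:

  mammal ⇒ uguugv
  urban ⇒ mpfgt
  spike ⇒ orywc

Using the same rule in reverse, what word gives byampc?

figure

m(12)→u(20) and a(0)→g(6) fit y≡25x+6 (mod 26); the inverse of 25 mod 26 is 25. Each letter's alphabet position (a=0..z=25) is mapped through 25·x+6 mod 26 — an affine cipher.
Decoding byampc: b(1)→25·(1−6)≡5=f; y(24)→25·(24−6)≡8=i; a(0)→25·(0−6)≡6=g; m(12)→25·(12−6)≡20=u; p(15)→25·(15−6)≡17=r; c(2)→25·(2−6)≡4=e (all mod 26).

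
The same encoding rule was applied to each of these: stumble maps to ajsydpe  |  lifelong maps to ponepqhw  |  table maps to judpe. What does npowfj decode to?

flight

s(18)→a(0) and t(19)→j(9) fit y≡9x+20 (mod 26); the inverse of 9 mod 26 is 3. Each letter's alphabet position (a=0..z=25) is mapped through 9·x+20 mod 26 — an affine cipher.
Decoding npowfj: n(13)→3·(13−20)≡5=f; p(15)→3·(15−20)≡11=l; o(14)→3·(14−20)≡8=i; w(22)→3·(22−20)≡6=g; f(5)→3·(5−20)≡7=h; j(9)→3·(9−20)≡19=t (all mod 26).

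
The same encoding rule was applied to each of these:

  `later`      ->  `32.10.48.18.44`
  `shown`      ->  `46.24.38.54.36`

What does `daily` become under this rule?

l(#12)→32 and a(#1)→10: differences scale by 2, so n = 2·pos + 8. The formula is n = 2×(alphabet index, a=1) + 8.
On daily: d=4→16, a=1→10, i=9→26, l=12→32, y=25→58.

16.10.26.32.58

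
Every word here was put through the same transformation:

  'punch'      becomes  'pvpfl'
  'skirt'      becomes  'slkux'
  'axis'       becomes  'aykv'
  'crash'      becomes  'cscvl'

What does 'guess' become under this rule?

gvgvw

Each letter shifts forward by its position index (0, 1, 2, …) — the shift grows by one for each successive letter.
On guess: g+0=g, u+1=v, e+2=g, s+3=v, s+4=w.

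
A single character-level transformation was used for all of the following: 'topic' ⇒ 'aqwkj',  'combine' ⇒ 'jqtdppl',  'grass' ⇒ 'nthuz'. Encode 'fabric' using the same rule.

mcitpe

Shifts by position in topic: pos 0: t→a (+7), pos 1: o→q (+2), pos 2: p→w (+7), pos 3: i→k (+2) — repeating every 2. It's a Vigenère-style cipher with numeric key [7,2]: position i shifts by key[i mod 2].
For fabric: f+7=m, a+2=c, b+7=i, r+2=t, i+7=p, c+2=e.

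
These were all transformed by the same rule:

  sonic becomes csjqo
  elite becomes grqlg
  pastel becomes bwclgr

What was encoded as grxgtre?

elderly

s(18)→c(2) and o(14)→s(18) fit y≡9x+22 (mod 26); the inverse of 9 mod 26 is 3. Each letter's alphabet position (a=0..z=25) is mapped through 9·x+22 mod 26 — an affine cipher.
Decoding grxgtre: g(6)→3·(6−22)≡4=e; r(17)→3·(17−22)≡11=l; x(23)→3·(23−22)≡3=d; g(6)→3·(6−22)≡4=e; t(19)→3·(19−22)≡17=r; r(17)→3·(17−22)≡11=l; e(4)→3·(4−22)≡24=y (all mod 26).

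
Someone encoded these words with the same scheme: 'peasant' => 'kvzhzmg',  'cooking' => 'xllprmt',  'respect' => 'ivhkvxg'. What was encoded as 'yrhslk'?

Letters are reflected about the middle of the alphabet (position → 25−position): Atbash.
Decoding yrhslk: y↔b, r↔i, h↔s, s↔h, l↔o, k↔p.

bishop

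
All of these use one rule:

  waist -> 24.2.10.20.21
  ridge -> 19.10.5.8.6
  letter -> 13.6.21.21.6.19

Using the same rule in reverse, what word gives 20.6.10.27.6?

w is letter #23 and maps to 24: an offset of 1. The number is (letter's place in the alphabet, a=1) + 1.
Reversing it on 20.6.10.27.6: 20→(20−1)÷1=19=s, 6→(6−1)÷1=5=e, 10→(10−1)÷1=9=i, 27→(27−1)÷1=26=z, 6→(6−1)÷1=5=e.

seize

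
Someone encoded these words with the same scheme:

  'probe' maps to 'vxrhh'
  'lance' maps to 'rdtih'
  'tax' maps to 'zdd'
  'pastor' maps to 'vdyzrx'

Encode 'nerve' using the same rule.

The shift depends on letter class: consonant p→v is +6, but vowel o→r is +3. Two shifts are in play — +3 for a/e/i/o/u, +6 for every other letter.
For nerve: n(cons)+6=t, e(vowel)+3=h, r(cons)+6=x, v(cons)+6=b, e(vowel)+3=h.

thxbh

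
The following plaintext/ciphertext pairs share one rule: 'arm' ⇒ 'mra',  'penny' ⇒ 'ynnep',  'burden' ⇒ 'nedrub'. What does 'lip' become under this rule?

pil

The output letters match the input read backwards: arm reversed is mra. It's just the letters in reverse order.
For lip: reverse → pil.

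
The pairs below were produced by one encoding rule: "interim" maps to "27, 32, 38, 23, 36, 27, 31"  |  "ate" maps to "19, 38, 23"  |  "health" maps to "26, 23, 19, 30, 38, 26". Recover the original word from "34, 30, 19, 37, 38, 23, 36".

plaster

The number is (letter's place in the alphabet, a=1) + 18.
Undoing it on 34, 30, 19, 37, 38, 23, 36: 34→(34−18)÷1=16=p, 30→(30−18)÷1=12=l, 19→(19−18)÷1=1=a, 37→(37−18)÷1=19=s, 38→(38−18)÷1=20=t, 23→(23−18)÷1=5=e, 36→(36−18)÷1=18=r.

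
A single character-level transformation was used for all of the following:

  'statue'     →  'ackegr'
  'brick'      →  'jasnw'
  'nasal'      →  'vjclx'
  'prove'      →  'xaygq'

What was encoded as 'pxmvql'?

In statue: s→a is +8, t→c is +9, a→k is +10, t→e is +11 — the shift increases by 1 each position. The shift increases by 1 at each position, starting from +8: 8, 9, 10, ….
Undoing it on pxmvql: p−8=h, x−9=o, m−10=c, v−11=k, q−12=e, l−13=y.

hockey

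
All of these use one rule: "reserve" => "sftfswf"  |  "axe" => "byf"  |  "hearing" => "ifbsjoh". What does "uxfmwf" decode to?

Compare letters: r→s is +1, e→f is +1, s→t is +1 — a constant shift. This is a Caesar cipher with shift 1.
Undoing it on uxfmwf: u−1=t, x−1=w, f−1=e, m−1=l, w−1=v, f−1=e.

twelve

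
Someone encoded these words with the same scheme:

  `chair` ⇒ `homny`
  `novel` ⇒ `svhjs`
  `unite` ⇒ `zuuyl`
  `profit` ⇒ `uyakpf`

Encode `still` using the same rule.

Shifts by position in chair: pos 0: c→h (+5), pos 1: h→o (+7), pos 2: a→m (+12), pos 3: i→n (+5), pos 4: r→y (+7) — repeating every 3. It's a Vigenère-style cipher with numeric key [5,7,12]: position i shifts by key[i mod 3].
On still: s+5=x, t+7=a, i+12=u, l+5=q, l+7=s.

xauqs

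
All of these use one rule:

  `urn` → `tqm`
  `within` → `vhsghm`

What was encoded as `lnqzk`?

Compare letters: u→t is +25, r→q is +25, n→m is +25 — a constant shift. Every letter moves 25 places later in the alphabet, wrapping around z→a.
Undoing it on lnqzk: l−25=m, n−25=o, q−25=r, z−25=a, k−25=l.

moral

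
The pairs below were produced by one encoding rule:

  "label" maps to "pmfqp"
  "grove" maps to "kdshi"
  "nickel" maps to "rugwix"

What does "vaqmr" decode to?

roman

The shifts repeat in a cycle of length 2: positions 0,1,… shift by +4, +12, then the pattern repeats.
Decoding vaqmr: v−4=r, a−12=o, q−4=m, m−12=a, r−4=n.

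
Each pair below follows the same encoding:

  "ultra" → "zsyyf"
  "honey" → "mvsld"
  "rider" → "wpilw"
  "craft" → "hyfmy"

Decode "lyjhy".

Shifts by position in ultra: pos 0: u→z (+5), pos 1: l→s (+7), pos 2: t→y (+5), pos 3: r→y (+7) — repeating every 2. The shifts repeat in a cycle of length 2: positions 0,1,… shift by +5, +7, then the pattern repeats.
Reversing it on lyjhy: l−5=g, y−7=r, j−5=e, h−7=a, y−5=t.

great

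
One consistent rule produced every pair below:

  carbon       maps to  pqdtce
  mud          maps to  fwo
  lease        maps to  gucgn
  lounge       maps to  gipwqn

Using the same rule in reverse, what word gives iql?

jog

The output letters match the input read backwards, each shifted +2: carbon reversed is nobrac. Two steps: reverse the string, then apply a Caesar shift of +2.
Reversing it on iql: shift back: i−2=g, q−2=o, l−2=j → goj; then reverse → jog.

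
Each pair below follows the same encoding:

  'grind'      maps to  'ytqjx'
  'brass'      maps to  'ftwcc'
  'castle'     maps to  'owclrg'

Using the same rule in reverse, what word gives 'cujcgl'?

g(6)→y(24) and r(17)→t(19) fit y≡9x+22 (mod 26); the inverse of 9 mod 26 is 3. Each letter's alphabet position (a=0..z=25) is mapped through 9·x+22 mod 26 — an affine cipher.
Reversing it on cujcgl: c(2)→3·(2−22)≡18=s; u(20)→3·(20−22)≡20=u; j(9)→3·(9−22)≡13=n; c(2)→3·(2−22)≡18=s; g(6)→3·(6−22)≡4=e; l(11)→3·(11−22)≡19=t (all mod 26).

sunset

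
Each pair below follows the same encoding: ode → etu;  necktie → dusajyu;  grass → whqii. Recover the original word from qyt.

Compare letters: o→e is +16, d→t is +16, e→u is +16 — a constant shift. Each letter is shifted forward by 16 in the alphabet (a Caesar shift of +16).
Reversing it on qyt: q−16=a, y−16=i, t−16=d.

aid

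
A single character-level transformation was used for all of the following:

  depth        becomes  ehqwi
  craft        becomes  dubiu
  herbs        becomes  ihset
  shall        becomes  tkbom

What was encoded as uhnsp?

tempo

A repeating key of period 2 is used — shifts +1, +3 over and over.
Undoing it on uhnsp: u−1=t, h−3=e, n−1=m, s−3=p, p−1=o.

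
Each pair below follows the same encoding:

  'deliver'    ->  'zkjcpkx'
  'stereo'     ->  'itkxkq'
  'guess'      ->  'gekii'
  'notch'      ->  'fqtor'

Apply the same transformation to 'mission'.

uciicqf

d(3)→z(25) and e(4)→k(10) fit y≡11x+18 (mod 26); the inverse of 11 mod 26 is 19. Each letter's alphabet position (a=0..z=25) is mapped through 11·x+18 mod 26 — an affine cipher.
For mission: m(12)→11·12+18≡20=u; i(8)→11·8+18≡2=c; s(18)→11·18+18≡8=i; s(18)→11·18+18≡8=i; i(8)→11·8+18≡2=c; o(14)→11·14+18≡16=q; n(13)→11·13+18≡5=f (all mod 26).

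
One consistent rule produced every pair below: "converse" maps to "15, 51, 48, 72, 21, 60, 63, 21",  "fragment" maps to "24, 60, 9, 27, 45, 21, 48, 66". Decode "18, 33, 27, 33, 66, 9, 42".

digital

The formula is n = 3×(alphabet index, a=1) + 6.
Reversing it on 18, 33, 27, 33, 66, 9, 42: 18→(18−6)÷3=4=d, 33→(33−6)÷3=9=i, 27→(27−6)÷3=7=g, 33→(33−6)÷3=9=i, 66→(66−6)÷3=20=t, 9→(9−6)÷3=1=a, 42→(42−6)÷3=12=l.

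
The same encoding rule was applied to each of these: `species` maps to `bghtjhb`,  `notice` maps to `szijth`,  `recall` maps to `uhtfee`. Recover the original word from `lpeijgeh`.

s(18)→b(1) and p(15)→g(6) fit y≡7x+5 (mod 26); the inverse of 7 mod 26 is 15. This is an affine cipher: with a=0,…,z=25, each position x becomes (7x+5) mod 26.
Reversing it on lpeijgeh: l(11)→15·(11−5)≡12=m; p(15)→15·(15−5)≡20=u; e(4)→15·(4−5)≡11=l; i(8)→15·(8−5)≡19=t; j(9)→15·(9−5)≡8=i; g(6)→15·(6−5)≡15=p; e(4)→15·(4−5)≡11=l; h(7)→15·(7−5)≡4=e (all mod 26).

multiple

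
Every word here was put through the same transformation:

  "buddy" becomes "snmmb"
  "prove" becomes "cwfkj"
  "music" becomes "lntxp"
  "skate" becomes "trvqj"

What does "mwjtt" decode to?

dress

Each letter's alphabet position (a=0..z=25) is mapped through 23·x+21 mod 26 — an affine cipher.
Undoing it on mwjtt: m(12)→17·(12−21)≡3=d; w(22)→17·(22−21)≡17=r; j(9)→17·(9−21)≡4=e; t(19)→17·(19−21)≡18=s; t(19)→17·(19−21)≡18=s (all mod 26).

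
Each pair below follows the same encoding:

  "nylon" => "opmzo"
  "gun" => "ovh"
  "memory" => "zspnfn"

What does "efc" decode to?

bed

Two steps: reverse the string, then apply a Caesar shift of +1.
Decoding efc: shift back: e−1=d, f−1=e, c−1=b → deb; then reverse → bed.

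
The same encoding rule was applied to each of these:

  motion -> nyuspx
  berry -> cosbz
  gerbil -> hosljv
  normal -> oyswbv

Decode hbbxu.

Shifts by position in motion: pos 0: m→n (+1), pos 1: o→y (+10), pos 2: t→u (+1), pos 3: i→s (+10) — repeating every 2. The shifts repeat in a cycle of length 2: positions 0,1,… shift by +1, +10, then the pattern repeats.
Reversing it on hbbxu: h−1=g, b−10=r, b−1=a, x−10=n, u−1=t.

grant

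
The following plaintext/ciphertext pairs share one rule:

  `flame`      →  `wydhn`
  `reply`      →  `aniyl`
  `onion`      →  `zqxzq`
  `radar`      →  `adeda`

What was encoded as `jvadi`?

f(5)→w(22) and l(11)→y(24) fit y≡9x+3 (mod 26); the inverse of 9 mod 26 is 3. Each letter's alphabet position (a=0..z=25) is mapped through 9·x+3 mod 26 — an affine cipher.
Undoing it on jvadi: j(9)→3·(9−3)≡18=s; v(21)→3·(21−3)≡2=c; a(0)→3·(0−3)≡17=r; d(3)→3·(3−3)≡0=a; i(8)→3·(8−3)≡15=p (all mod 26).

scrap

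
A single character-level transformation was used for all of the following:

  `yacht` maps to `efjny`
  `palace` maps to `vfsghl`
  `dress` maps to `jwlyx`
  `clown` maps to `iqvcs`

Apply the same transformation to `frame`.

lwhsj

It's a Vigenère-style cipher with numeric key [6,5,7]: position i shifts by key[i mod 3].
On frame: f+6=l, r+5=w, a+7=h, m+6=s, e+5=j.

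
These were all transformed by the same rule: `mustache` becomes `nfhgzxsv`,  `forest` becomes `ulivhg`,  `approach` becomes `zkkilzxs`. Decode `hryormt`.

Each pair mirrors across the alphabet (m↔n, u↔f, s↔h): positions sum to 25. Letters are reflected about the middle of the alphabet (position → 25−position): Atbash.
Reversing it on hryormt: h↔s, r↔i, y↔b, o↔l, r↔i, m↔n, t↔g.

sibling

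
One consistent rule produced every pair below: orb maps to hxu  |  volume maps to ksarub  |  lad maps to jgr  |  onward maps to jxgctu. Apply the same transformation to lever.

xkbkr

The output letters match the input read backwards, each shifted +6: orb reversed is bro. Read the word backwards and shift each letter +6.
Applying it to lever: reverse → revel; then shift: r+6=x, e+6=k, v+6=b, e+6=k, l+6=r.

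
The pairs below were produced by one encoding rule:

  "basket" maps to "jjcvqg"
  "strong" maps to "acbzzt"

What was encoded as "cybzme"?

In basket: b→j is +8, a→j is +9, s→c is +10, k→v is +11 — the shift increases by 1 each position. Letter i (0-indexed) is shifted by i+8, so successive shifts are 8, 9, 10, ….
Reversing it on cybzme: c−8=u, y−9=p, b−10=r, z−11=o, m−12=a, e−13=r.

uproar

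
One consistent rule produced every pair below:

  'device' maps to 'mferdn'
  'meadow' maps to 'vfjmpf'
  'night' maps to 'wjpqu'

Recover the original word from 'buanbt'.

It's a Vigenère-style cipher with numeric key [9,1,9]: position i shifts by key[i mod 3].
Undoing it on buanbt: b−9=s, u−1=t, a−9=r, n−9=e, b−1=a, t−9=k.

streak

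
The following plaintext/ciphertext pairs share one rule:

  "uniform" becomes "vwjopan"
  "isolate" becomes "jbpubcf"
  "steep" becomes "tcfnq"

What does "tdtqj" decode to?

sushi

A repeating key of period 2 is used — shifts +1, +9 over and over.
Reversing it on tdtqj: t−1=s, d−9=u, t−1=s, q−9=h, j−1=i.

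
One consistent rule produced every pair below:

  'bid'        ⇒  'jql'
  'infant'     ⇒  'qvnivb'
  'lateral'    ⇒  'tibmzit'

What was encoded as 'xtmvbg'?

plenty

Compare letters: b→j is +8, i→q is +8, d→l is +8 — a constant shift. Each letter is shifted forward by 8 in the alphabet (a Caesar shift of +8).
Decoding xtmvbg: x−8=p, t−8=l, m−8=e, v−8=n, b−8=t, g−8=y.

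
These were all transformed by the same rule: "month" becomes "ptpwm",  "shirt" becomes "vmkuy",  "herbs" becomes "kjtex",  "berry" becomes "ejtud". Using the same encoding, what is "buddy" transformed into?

Shifts by position in month: pos 0: m→p (+3), pos 1: o→t (+5), pos 2: n→p (+2), pos 3: t→w (+3), pos 4: h→m (+5) — repeating every 3. The shifts repeat in a cycle of length 3: positions 0,1,… shift by +3, +5, +2, then the pattern repeats.
Applying it to buddy: b+3=e, u+5=z, d+2=f, d+3=g, y+5=d.

ezfgd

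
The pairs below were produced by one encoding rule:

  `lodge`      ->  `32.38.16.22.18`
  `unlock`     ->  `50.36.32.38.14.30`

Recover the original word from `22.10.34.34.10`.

l(#12)→32 and o(#15)→38: differences scale by 2, so n = 2·pos + 8. The formula is n = 2×(alphabet index, a=1) + 8.
Reversing it on 22.10.34.34.10: 22→(22−8)÷2=7=g, 10→(10−8)÷2=1=a, 34→(34−8)÷2=13=m, 34→(34−8)÷2=13=m, 10→(10−8)÷2=1=a.

gamma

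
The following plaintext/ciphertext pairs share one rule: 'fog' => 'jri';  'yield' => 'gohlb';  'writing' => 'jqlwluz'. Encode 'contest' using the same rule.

wvhwqrf

The output letters match the input read backwards, each shifted +3: fog reversed is gof. Read the word backwards and shift each letter +3.
Applying it to contest: reverse → tsetnoc; then shift: t+3=w, s+3=v, e+3=h, t+3=w, n+3=q, o+3=r, c+3=f.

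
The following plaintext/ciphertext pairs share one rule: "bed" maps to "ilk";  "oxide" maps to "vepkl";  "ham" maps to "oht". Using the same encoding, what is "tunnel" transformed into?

abuuls

Compare letters: b→i is +7, e→l is +7, d→k is +7 — a constant shift. Every letter moves 7 places later in the alphabet, wrapping around z→a.
For tunnel: t+7=a, u+7=b, n+7=u, n+7=u, e+7=l, l+7=s.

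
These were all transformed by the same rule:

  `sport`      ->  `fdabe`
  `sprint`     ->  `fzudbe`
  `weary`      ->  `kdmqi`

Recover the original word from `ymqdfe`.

Read the word backwards and shift each letter +12.
Decoding ymqdfe: shift back: y−12=m, m−12=a, q−12=e, d−12=r, f−12=t, e−12=s → maerts; then reverse → stream.

stream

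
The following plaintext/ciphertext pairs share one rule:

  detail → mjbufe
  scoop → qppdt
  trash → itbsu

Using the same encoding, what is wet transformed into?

Two steps: reverse the string, then apply a Caesar shift of +1.
For wet: reverse → tew; then shift: t+1=u, e+1=f, w+1=x.

ufx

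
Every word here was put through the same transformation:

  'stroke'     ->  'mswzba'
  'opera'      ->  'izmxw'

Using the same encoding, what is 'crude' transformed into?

Two steps: reverse the string, then apply a Caesar shift of +8.
For crude: reverse → edurc; then shift: e+8=m, d+8=l, u+8=c, r+8=z, c+8=k.

mlczk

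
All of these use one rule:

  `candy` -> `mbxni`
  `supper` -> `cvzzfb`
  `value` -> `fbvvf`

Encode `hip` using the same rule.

rjz

The shift depends on letter class: consonant c→m is +10, but vowel a→b is +1. Vowels shift forward by 1 and consonants shift forward by 10.
For hip: h(cons)+10=r, i(vowel)+1=j, p(cons)+10=z.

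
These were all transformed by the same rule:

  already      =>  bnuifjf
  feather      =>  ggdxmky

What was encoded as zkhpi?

Letter i (0-indexed) is shifted by i+1, so successive shifts are 1, 2, 3, ….
Reversing it on zkhpi: z−1=y, k−2=i, h−3=e, p−4=l, i−5=d.

yield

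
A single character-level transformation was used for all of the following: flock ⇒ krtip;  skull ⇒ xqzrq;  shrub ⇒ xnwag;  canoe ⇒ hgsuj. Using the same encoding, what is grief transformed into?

lxnkk

Shifts by position in flock: pos 0: f→k (+5), pos 1: l→r (+6), pos 2: o→t (+5), pos 3: c→i (+6) — repeating every 2. The shifts repeat in a cycle of length 2: positions 0,1,… shift by +5, +6, then the pattern repeats.
On grief: g+5=l, r+6=x, i+5=n, e+6=k, f+5=k.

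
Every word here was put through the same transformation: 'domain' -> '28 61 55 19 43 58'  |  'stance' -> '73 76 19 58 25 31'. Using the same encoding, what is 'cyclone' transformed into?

25 91 25 52 61 58 31

d(#4)→28 and o(#15)→61: differences scale by 3, so n = 3·pos + 16. The formula is n = 3×(alphabet index, a=1) + 16.
On cyclone: c=3→25, y=25→91, c=3→25, l=12→52, o=15→61, n=14→58, e=5→31.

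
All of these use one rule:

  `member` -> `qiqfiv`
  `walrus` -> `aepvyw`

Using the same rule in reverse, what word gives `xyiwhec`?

Compare letters: m→q is +4, e→i is +4, m→q is +4 — a constant shift. This is a Caesar cipher with shift 4.
Reversing it on xyiwhec: x−4=t, y−4=u, i−4=e, w−4=s, h−4=d, e−4=a, c−4=y.

tuesday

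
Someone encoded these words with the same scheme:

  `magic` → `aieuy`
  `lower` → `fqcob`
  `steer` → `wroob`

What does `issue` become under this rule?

m(12)→a(0) and a(0)→i(8) fit y≡21x+8 (mod 26); the inverse of 21 mod 26 is 5. Each letter's alphabet position (a=0..z=25) is mapped through 21·x+8 mod 26 — an affine cipher.
On issue: i(8)→21·8+8≡20=u; s(18)→21·18+8≡22=w; s(18)→21·18+8≡22=w; u(20)→21·20+8≡12=m; e(4)→21·4+8≡14=o (all mod 26).

uwwmo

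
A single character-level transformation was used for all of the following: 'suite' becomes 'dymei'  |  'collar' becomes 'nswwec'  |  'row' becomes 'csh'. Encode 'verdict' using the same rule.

gicomne

The shift depends on letter class: consonant s→d is +11, but vowel u→y is +4. Vowels shift forward by 4 and consonants shift forward by 11.
For verdict: v(cons)+11=g, e(vowel)+4=i, r(cons)+11=c, d(cons)+11=o, i(vowel)+4=m, c(cons)+11=n, t(cons)+11=e.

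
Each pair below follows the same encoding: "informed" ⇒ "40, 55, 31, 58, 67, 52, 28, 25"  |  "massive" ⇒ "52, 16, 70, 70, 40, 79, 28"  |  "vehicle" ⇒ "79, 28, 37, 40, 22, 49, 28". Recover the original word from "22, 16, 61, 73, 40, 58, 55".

caption

With a=1..z=26, the number is 3·pos + 13.
Undoing it on 22, 16, 61, 73, 40, 58, 55: 22→(22−13)÷3=3=c, 16→(16−13)÷3=1=a, 61→(61−13)÷3=16=p, 73→(73−13)÷3=20=t, 40→(40−13)÷3=9=i, 58→(58−13)÷3=15=o, 55→(55−13)÷3=14=n.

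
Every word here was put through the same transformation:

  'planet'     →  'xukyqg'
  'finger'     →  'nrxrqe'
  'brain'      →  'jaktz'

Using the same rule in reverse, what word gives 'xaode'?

In planet: p→x is +8, l→u is +9, a→k is +10, n→y is +11 — the shift increases by 1 each position. The shift increases by 1 at each position, starting from +8: 8, 9, 10, ….
Decoding xaode: x−8=p, a−9=r, o−10=e, d−11=s, e−12=s.

press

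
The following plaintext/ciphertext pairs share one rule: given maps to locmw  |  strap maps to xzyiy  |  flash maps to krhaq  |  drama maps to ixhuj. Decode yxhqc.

trait

In given: g→l is +5, i→o is +6, v→c is +7, e→m is +8 — the shift increases by 1 each position. Each letter shifts forward by (position + 5), i.e. 5, 6, 7, … — the shift grows by one for each successive letter.
Undoing it on yxhqc: y−5=t, x−6=r, h−7=a, q−8=i, c−9=t.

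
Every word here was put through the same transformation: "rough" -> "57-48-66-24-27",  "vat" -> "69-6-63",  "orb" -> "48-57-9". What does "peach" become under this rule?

Each letter becomes 3×(its alphabet position, a=1..z=26) + 3.
On peach: p=16→51, e=5→18, a=1→6, c=3→12, h=8→27.

51-18-6-12-27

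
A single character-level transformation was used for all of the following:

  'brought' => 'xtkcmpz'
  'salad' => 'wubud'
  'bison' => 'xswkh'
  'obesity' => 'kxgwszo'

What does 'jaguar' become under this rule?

b(1)→x(23) and r(17)→t(19) fit y≡3x+20 (mod 26); the inverse of 3 mod 26 is 9. This is an affine cipher: with a=0,…,z=25, each position x becomes (3x+20) mod 26.
On jaguar: j(9)→3·9+20≡21=v; a(0)→3·0+20≡20=u; g(6)→3·6+20≡12=m; u(20)→3·20+20≡2=c; a(0)→3·0+20≡20=u; r(17)→3·17+20≡19=t (all mod 26).

vumcut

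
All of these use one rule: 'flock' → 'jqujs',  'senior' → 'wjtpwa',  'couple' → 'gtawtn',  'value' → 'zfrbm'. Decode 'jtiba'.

Letter i (0-indexed) is shifted by i+4, so successive shifts are 4, 5, 6, ….
Reversing it on jtiba: j−4=f, t−5=o, i−6=c, b−7=u, a−8=s.

focus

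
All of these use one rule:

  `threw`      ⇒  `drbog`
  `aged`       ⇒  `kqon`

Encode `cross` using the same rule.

Compare letters: t→d is +10, h→r is +10, r→b is +10 — a constant shift. Every letter moves 10 places later in the alphabet, wrapping around z→a.
On cross: c+10=m, r+10=b, o+10=y, s+10=c, s+10=c.

mbycc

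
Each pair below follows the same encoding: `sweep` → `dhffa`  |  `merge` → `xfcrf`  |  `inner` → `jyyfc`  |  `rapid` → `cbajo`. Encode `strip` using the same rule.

decja

The shift depends on letter class: consonant s→d is +11, but vowel e→f is +1. The rule splits by letter class: vowels +1, consonants +11.
On strip: s(cons)+11=d, t(cons)+11=e, r(cons)+11=c, i(vowel)+1=j, p(cons)+11=a.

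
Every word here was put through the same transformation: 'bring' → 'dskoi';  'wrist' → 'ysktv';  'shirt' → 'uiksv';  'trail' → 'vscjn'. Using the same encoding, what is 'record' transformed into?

Shifts by position in bring: pos 0: b→d (+2), pos 1: r→s (+1), pos 2: i→k (+2), pos 3: n→o (+1) — repeating every 2. It's a Vigenère-style cipher with numeric key [2,1]: position i shifts by key[i mod 2].
For record: r+2=t, e+1=f, c+2=e, o+1=p, r+2=t, d+1=e.

tfepte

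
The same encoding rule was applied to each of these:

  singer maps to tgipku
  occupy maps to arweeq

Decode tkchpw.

The output letters match the input read backwards, each shifted +2: singer reversed is regnis. Two steps: reverse the string, then apply a Caesar shift of +2.
Undoing it on tkchpw: shift back: t−2=r, k−2=i, c−2=a, h−2=f, p−2=n, w−2=u → riafnu; then reverse → unfair.

unfair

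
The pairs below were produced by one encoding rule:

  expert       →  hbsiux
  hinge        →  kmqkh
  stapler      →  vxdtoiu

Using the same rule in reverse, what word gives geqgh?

dance

Shifts by position in expert: pos 0: e→h (+3), pos 1: x→b (+4), pos 2: p→s (+3), pos 3: e→i (+4) — repeating every 2. A repeating key of period 2 is used — shifts +3, +4 over and over.
Reversing it on geqgh: g−3=d, e−4=a, q−3=n, g−4=c, h−3=e.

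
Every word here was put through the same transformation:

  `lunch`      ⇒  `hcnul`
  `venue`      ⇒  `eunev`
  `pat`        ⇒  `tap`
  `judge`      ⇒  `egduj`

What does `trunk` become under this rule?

knurt

The output letters match the input read backwards: lunch reversed is hcnul. It's just the letters in reverse order.
On trunk: reverse → knurt.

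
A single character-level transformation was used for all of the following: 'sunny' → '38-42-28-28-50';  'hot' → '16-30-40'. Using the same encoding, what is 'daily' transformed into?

s(#19)→38 and u(#21)→42: differences scale by 2, so n = 2·pos + 0. The formula is n = 2×(alphabet index, a=1).
On daily: d=4→8, a=1→2, i=9→18, l=12→24, y=25→50.

8-2-18-24-50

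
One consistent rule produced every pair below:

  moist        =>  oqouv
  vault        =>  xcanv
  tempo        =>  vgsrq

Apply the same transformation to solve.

Shifts by position in moist: pos 0: m→o (+2), pos 1: o→q (+2), pos 2: i→o (+6), pos 3: s→u (+2), pos 4: t→v (+2) — repeating every 3. A repeating key of period 3 is used — shifts +2, +2, +6 over and over.
For solve: s+2=u, o+2=q, l+6=r, v+2=x, e+2=g.

uqrxg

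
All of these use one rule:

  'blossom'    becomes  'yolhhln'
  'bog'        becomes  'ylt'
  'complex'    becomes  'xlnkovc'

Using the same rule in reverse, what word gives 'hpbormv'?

skyline

Each pair mirrors across the alphabet (b↔y, l↔o, o↔l): positions sum to 25. Each letter is replaced by its mirror in the alphabet: a↔z, b↔y, c↔x, and so on (the Atbash cipher).
Undoing it on hpbormv: h↔s, p↔k, b↔y, o↔l, r↔i, m↔n, v↔e.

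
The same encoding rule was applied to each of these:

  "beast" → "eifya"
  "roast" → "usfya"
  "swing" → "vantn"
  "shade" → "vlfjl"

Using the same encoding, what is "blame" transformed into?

In beast: b→e is +3, e→i is +4, a→f is +5, s→y is +6 — the shift increases by 1 each position. Each letter shifts forward by (position + 3), i.e. 3, 4, 5, … — the shift grows by one for each successive letter.
Applying it to blame: b+3=e, l+4=p, a+5=f, m+6=s, e+7=l.

epfsl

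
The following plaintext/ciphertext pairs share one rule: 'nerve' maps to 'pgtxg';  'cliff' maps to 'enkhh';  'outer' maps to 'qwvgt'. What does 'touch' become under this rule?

vqwej

Compare letters: n→p is +2, e→g is +2, r→t is +2 — a constant shift. This is a Caesar cipher with shift 2.
On touch: t+2=v, o+2=q, u+2=w, c+2=e, h+2=j.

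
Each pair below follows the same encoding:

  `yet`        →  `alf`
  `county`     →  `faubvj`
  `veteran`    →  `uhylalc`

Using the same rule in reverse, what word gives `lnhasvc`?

voltage

The word is reversed, then every letter is shifted forward by 7.
Reversing it on lnhasvc: shift back: l−7=e, n−7=g, h−7=a, a−7=t, s−7=l, v−7=o, c−7=v → egatlov; then reverse → voltage.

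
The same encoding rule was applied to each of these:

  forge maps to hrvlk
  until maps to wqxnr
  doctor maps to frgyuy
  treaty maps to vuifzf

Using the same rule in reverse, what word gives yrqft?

woman

In forge: f→h is +2, o→r is +3, r→v is +4, g→l is +5 — the shift increases by 1 each position. Each letter shifts forward by (position + 2), i.e. 2, 3, 4, … — the shift grows by one for each successive letter.
Reversing it on yrqft: y−2=w, r−3=o, q−4=m, f−5=a, t−6=n.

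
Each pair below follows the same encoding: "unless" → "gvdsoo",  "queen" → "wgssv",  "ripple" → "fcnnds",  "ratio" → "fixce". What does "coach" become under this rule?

aeiat

u(20)→g(6) and n(13)→v(21) fit y≡9x+8 (mod 26); the inverse of 9 mod 26 is 3. This is an affine cipher: with a=0,…,z=25, each position x becomes (9x+8) mod 26.
On coach: c(2)→9·2+8≡0=a; o(14)→9·14+8≡4=e; a(0)→9·0+8≡8=i; c(2)→9·2+8≡0=a; h(7)→9·7+8≡19=t (all mod 26).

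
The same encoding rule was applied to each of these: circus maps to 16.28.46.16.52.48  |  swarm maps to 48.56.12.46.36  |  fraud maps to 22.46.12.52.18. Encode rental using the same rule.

46.20.38.50.12.34

c(#3)→16 and i(#9)→28: differences scale by 2, so n = 2·pos + 10. Each letter becomes 2×(its alphabet position, a=1..z=26) + 10.
On rental: r=18→46, e=5→20, n=14→38, t=20→50, a=1→12, l=12→34.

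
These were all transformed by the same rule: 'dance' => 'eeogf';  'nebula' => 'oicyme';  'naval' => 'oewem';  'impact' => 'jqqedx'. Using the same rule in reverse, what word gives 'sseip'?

rodeo

A repeating key of period 2 is used — shifts +1, +4 over and over.
Undoing it on sseip: s−1=r, s−4=o, e−1=d, i−4=e, p−1=o.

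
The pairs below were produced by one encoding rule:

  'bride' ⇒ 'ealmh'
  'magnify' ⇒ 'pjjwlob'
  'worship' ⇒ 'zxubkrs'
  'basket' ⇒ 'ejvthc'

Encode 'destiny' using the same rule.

Shifts by position in bride: pos 0: b→e (+3), pos 1: r→a (+9), pos 2: i→l (+3), pos 3: d→m (+9) — repeating every 2. It's a Vigenère-style cipher with numeric key [3,9]: position i shifts by key[i mod 2].
For destiny: d+3=g, e+9=n, s+3=v, t+9=c, i+3=l, n+9=w, y+3=b.

gnvclwb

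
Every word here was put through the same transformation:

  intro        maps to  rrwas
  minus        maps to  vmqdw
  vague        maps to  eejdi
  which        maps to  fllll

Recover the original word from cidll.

It's a Vigenère-style cipher with numeric key [9,4,3]: position i shifts by key[i mod 3].
Reversing it on cidll: c−9=t, i−4=e, d−3=a, l−9=c, l−4=h.

teach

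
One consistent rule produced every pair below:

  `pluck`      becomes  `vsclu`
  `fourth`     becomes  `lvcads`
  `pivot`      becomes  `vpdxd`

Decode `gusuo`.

ankle

In pluck: p→v is +6, l→s is +7, u→c is +8, c→l is +9 — the shift increases by 1 each position. The shift increases by 1 at each position, starting from +6: 6, 7, 8, ….
Reversing it on gusuo: g−6=a, u−7=n, s−8=k, u−9=l, o−10=e.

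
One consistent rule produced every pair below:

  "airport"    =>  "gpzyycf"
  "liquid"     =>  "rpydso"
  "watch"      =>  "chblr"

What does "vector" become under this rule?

blkcyc

Letter i (0-indexed) is shifted by i+6, so successive shifts are 6, 7, 8, ….
On vector: v+6=b, e+7=l, c+8=k, t+9=c, o+10=y, r+11=c.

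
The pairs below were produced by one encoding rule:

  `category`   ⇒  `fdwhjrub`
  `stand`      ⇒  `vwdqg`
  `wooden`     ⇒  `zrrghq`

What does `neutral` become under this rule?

Each letter is shifted forward by 3 in the alphabet (a Caesar shift of +3).
On neutral: n+3=q, e+3=h, u+3=x, t+3=w, r+3=u, a+3=d, l+3=o.

qhxwudo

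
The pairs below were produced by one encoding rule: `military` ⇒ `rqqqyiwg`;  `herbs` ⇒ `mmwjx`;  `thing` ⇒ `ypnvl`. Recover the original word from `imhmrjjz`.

december

Shifts by position in military: pos 0: m→r (+5), pos 1: i→q (+8), pos 2: l→q (+5), pos 3: i→q (+8) — repeating every 2. A repeating key of period 2 is used — shifts +5, +8 over and over.
Reversing it on imhmrjjz: i−5=d, m−8=e, h−5=c, m−8=e, r−5=m, j−8=b, j−5=e, z−8=r.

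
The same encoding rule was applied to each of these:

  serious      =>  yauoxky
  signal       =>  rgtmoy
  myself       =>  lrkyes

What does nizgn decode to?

Read the word backwards and shift each letter +6.
Undoing it on nizgn: shift back: n−6=h, i−6=c, z−6=t, g−6=a, n−6=h → hctah; then reverse → hatch.

hatch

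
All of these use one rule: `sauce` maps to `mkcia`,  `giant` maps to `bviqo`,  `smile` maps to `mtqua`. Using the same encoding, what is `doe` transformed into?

The output letters match the input read backwards, each shifted +8: sauce reversed is ecuas. The word is reversed, then every letter is shifted forward by 8.
On doe: reverse → eod; then shift: e+8=m, o+8=w, d+8=l.

mwl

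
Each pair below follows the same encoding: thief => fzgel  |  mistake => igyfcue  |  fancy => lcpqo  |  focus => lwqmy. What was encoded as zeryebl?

herself

t(19)→f(5) and h(7)→z(25) fit y≡7x+2 (mod 26); the inverse of 7 mod 26 is 15. This is an affine cipher: with a=0,…,z=25, each position x becomes (7x+2) mod 26.
Reversing it on zeryebl: z(25)→15·(25−2)≡7=h; e(4)→15·(4−2)≡4=e; r(17)→15·(17−2)≡17=r; y(24)→15·(24−2)≡18=s; e(4)→15·(4−2)≡4=e; b(1)→15·(1−2)≡11=l; l(11)→15·(11−2)≡5=f (all mod 26).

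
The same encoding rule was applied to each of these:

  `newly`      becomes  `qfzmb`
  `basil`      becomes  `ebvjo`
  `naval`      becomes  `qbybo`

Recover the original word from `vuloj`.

sting

Shifts by position in newly: pos 0: n→q (+3), pos 1: e→f (+1), pos 2: w→z (+3), pos 3: l→m (+1) — repeating every 2. The shifts repeat in a cycle of length 2: positions 0,1,… shift by +3, +1, then the pattern repeats.
Decoding vuloj: v−3=s, u−1=t, l−3=i, o−1=n, j−3=g.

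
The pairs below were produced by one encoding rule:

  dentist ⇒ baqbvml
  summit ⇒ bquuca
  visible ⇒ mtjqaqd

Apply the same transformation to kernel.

tmvzms

The output letters match the input read backwards, each shifted +8: dentist reversed is tsitned. Two steps: reverse the string, then apply a Caesar shift of +8.
For kernel: reverse → lenrek; then shift: l+8=t, e+8=m, n+8=v, r+8=z, e+8=m, k+8=s.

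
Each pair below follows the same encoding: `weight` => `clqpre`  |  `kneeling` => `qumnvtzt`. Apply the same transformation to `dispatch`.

jpaykeou

Each letter shifts forward by (position + 6), i.e. 6, 7, 8, … — the shift grows by one for each successive letter.
For dispatch: d+6=j, i+7=p, s+8=a, p+9=y, a+10=k, t+11=e, c+12=o, h+13=u.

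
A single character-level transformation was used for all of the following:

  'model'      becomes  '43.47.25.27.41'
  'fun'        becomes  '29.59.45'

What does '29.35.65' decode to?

fix

m(#13)→43 and o(#15)→47: differences scale by 2, so n = 2·pos + 17. With a=1..z=26, the number is 2·pos + 17.
Decoding 29.35.65: 29→(29−17)÷2=6=f, 35→(35−17)÷2=9=i, 65→(65−17)÷2=24=x.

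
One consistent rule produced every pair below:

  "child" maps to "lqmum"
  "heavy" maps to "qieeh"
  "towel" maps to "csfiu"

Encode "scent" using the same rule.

The shift depends on letter class: consonant c→l is +9, but vowel i→m is +4. Vowels shift forward by 4 and consonants shift forward by 9.
On scent: s(cons)+9=b, c(cons)+9=l, e(vowel)+4=i, n(cons)+9=w, t(cons)+9=c.

bliwc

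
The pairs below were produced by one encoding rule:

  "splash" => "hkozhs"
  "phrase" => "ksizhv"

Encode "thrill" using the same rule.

gsiroo

This is the alphabet-reversal cipher (Atbash): a becomes z, b becomes y, etc.
On thrill: t↔g, h↔s, r↔i, i↔r, l↔o, l↔o.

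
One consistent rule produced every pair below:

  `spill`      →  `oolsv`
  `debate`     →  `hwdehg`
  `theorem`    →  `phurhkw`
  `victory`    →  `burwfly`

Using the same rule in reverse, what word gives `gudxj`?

guard

Read the word backwards and shift each letter +3.
Undoing it on gudxj: shift back: g−3=d, u−3=r, d−3=a, x−3=u, j−3=g → draug; then reverse → guard.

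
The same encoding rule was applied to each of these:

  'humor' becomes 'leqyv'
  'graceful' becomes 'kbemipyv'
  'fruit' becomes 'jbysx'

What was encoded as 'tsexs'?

Shifts by position in humor: pos 0: h→l (+4), pos 1: u→e (+10), pos 2: m→q (+4), pos 3: o→y (+10) — repeating every 2. A repeating key of period 2 is used — shifts +4, +10 over and over.
Reversing it on tsexs: t−4=p, s−10=i, e−4=a, x−10=n, s−4=o.

piano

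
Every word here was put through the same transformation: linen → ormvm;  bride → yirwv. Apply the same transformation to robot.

ilylg

This is the alphabet-reversal cipher (Atbash): a becomes z, b becomes y, etc.
Applying it to robot: r↔i, o↔l, b↔y, o↔l, t↔g.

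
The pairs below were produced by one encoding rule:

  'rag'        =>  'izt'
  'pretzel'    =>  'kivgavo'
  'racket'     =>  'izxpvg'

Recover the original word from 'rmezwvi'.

Each pair mirrors across the alphabet (r↔i, a↔z, g↔t): positions sum to 25. This is the alphabet-reversal cipher (Atbash): a becomes z, b becomes y, etc.
Undoing it on rmezwvi: r↔i, m↔n, e↔v, z↔a, w↔d, v↔e, i↔r.

invader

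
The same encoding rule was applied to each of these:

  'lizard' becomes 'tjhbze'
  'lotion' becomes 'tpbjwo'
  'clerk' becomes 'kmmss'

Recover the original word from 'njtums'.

Shifts by position in lizard: pos 0: l→t (+8), pos 1: i→j (+1), pos 2: z→h (+8), pos 3: a→b (+1) — repeating every 2. The shifts repeat in a cycle of length 2: positions 0,1,… shift by +8, +1, then the pattern repeats.
Undoing it on njtums: n−8=f, j−1=i, t−8=l, u−1=t, m−8=e, s−1=r.

filter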